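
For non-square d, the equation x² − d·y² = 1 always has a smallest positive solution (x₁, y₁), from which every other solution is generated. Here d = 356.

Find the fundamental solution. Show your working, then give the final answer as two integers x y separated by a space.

500001 26500

√356 = [18; 1,6,1,1,2,…,6,1,36, …], period ℓ=14 (even) → k=13
step 0: (18, 1)  from 18·(1,0) + (0,1)
step 1: (19, 1)  from 1·(18,1) + (1,0)
…
step 4: (283, 15)  from 1·(151,8) + (132,7)
step 5: (717, 38)  from 2·(283,15) + (151,8)
…
step 8: (9717, 515)  from 1·(8717,462) + (1000,53)
…
step 11: (66019, 3499)  from 1·(37868,2007) + (28151,1492)
step 12: (433982, 23001)  from 6·(66019,3499) + (37868,2007)
step 13: (500001, 26500)  from 1·(433982,23001) + (66019,3499)
(x₁, y₁) = (500001, 26500);  500001² − 356·26500² = 1 ✓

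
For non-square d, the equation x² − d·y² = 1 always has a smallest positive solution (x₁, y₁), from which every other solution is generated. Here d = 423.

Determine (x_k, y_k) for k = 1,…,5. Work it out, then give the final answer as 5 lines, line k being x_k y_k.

[20; 1,1,3,4,3,1,1,40] for √423; ℓ=8 ⇒ convergent index 7
k=0  a_k=20  p_k/q_k = 20/1
k=1  a_k=1  p_k/q_k = 21/1
…
k=3  a_k=3  p_k/q_k = 144/7
k=4  a_k=4  p_k/q_k = 617/30
…
k=6  a_k=1  p_k/q_k = 2612/127
k=7  a_k=1  p_k/q_k = 4607/224
→ (4607, 224).  Check: 4607²=21224449, 423·224²=21224448, difference 1.
k=2:  x_2 = 4607·4607+423·224·224 = 42448897,  y_2 = 4607·224+224·4607 = 2063936
k=3:  x_3 = 4607·42448897+423·224·2063936 = 391124132351,  y_3 = 4607·2063936+224·42448897 = 19017106080
k=4:  x_4 = 4607·391124132351+423·224·19017106080 = 3603817713033217,  y_4 = 4607·19017106080+224·391124132351 = 175223613357184
k=5:  x_5 = 4607·3603817713033217+423·224·175223613357184 = 33205576016763929087,  y_5 = 4607·175223613357184+224·3603817713033217 = 1614510354455987296

4607 224
42448897 2063936
391124132351 19017106080
3603817713033217 175223613357184
33205576016763929087 1614510354455987296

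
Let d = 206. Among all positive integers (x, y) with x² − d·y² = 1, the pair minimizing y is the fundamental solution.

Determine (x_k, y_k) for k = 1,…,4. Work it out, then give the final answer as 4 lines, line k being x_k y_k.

59535 4148
7088832449 493902360
844067279642895 58808954001052
100503090979990675201 7002382152411359280

√206 = [14; 2,1,5,14,5,1,2,28, …], period ℓ=8 (even) → k=7
step 0: (14, 1)  from 14·(1,0) + (0,1)
…
step 2: (43, 3)  from 1·(29,2) + (14,1)
…
step 6: (20998, 1463)  from 1·(17539,1222) + (3459,241)
step 7: (59535, 4148)  from 2·(20998,1463) + (17539,1222)
fundamental: x₁=59535, y₁=4148  (since 3544416225 − 206·17205904 = 1)
(59535+4148√206)^2 = 7088832449 + 493902360√206
(59535+4148√206)^3 = 844067279642895 + 58808954001052√206
(59535+4148√206)^4 = 100503090979990675201 + 7002382152411359280√206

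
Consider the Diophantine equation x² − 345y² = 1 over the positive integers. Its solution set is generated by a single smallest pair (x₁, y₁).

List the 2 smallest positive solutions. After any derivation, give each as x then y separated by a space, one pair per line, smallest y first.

[18; 1,1,2,1,6,1,2,1,1,36] for √345; ℓ=10 ⇒ convergent index 9
a_0=18:  p_0=18·1+0=18,  q_0=18·0+1=1
a_1=1:  p_1=1·18+1=19,  q_1=1·1+0=1
a_2=1:  p_2=1·19+18=37,  q_2=1·1+1=2
a_3=2:  p_3=2·37+19=93,  q_3=2·2+1=5
a_4=1:  p_4=1·93+37=130,  q_4=1·5+2=7
a_5=6:  p_5=6·130+93=873,  q_5=6·7+5=47
a_6=1:  p_6=1·873+130=1003,  q_6=1·47+7=54
a_7=2:  p_7=2·1003+873=2879,  q_7=2·54+47=155
a_8=1:  p_8=1·2879+1003=3882,  q_8=1·155+54=209
a_9=1:  p_9=1·3882+2879=6761,  q_9=1·209+155=364
→ (6761, 364).  Check: 6761²=45711121, 345·364²=45711120, difference 1.
(6761+364√345)^2 = 91422241 + 4922008√345

6761 364
91422241 4922008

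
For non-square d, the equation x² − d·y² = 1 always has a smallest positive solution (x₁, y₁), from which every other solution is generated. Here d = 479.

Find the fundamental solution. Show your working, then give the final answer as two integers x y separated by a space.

2989440 136591

√479 = [21; 1,7,1,3,2,21,2,3,1,7,1,42, …], period ℓ=12 (even) → k=11
a_0=21:  p_0=21·1+0=21,  q_0=21·0+1=1
…
a_2=7:  p_2=7·22+21=175,  q_2=7·1+1=8
a_3=1:  p_3=1·175+22=197,  q_3=1·8+1=9
a_4=3:  p_4=3·197+175=766,  q_4=3·9+8=35
a_5=2:  p_5=2·766+197=1729,  q_5=2·35+9=79
…
a_7=2:  p_7=2·37075+1729=75879,  q_7=2·1694+79=3467
…
a_9=1:  p_9=1·264712+75879=340591,  q_9=1·12095+3467=15562
a_10=7:  p_10=7·340591+264712=2648849,  q_10=7·15562+12095=121029
a_11=1:  p_11=1·2648849+340591=2989440,  q_11=1·121029+15562=136591
fundamental: x₁=2989440, y₁=136591  (since 8936751513600 − 479·18657101281 = 1)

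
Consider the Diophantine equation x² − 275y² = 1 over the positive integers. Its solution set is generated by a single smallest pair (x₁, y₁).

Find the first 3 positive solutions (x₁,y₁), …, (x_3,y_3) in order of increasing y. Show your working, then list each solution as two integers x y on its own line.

199 12
79201 4776
31521799 1900836

[16; 1,1,2,1,1,32] for √275; ℓ=6 ⇒ convergent index 5
a_0=16:  p_0=16·1+0=16,  q_0=16·0+1=1
a_1=1:  p_1=1·16+1=17,  q_1=1·1+0=1
…
a_4=1:  p_4=1·83+33=116,  q_4=1·5+2=7
a_5=1:  p_5=1·116+83=199,  q_5=1·7+5=12
→ (199, 12).  Check: 199²=39601, 275·12²=39600, difference 1.
(x_2, y_2) = (199·199 + 275·12·12, 199·12 + 12·199) = (79201, 4776)
(x_3, y_3) = (199·79201 + 275·12·4776, 199·4776 + 12·79201) = (31521799, 1900836)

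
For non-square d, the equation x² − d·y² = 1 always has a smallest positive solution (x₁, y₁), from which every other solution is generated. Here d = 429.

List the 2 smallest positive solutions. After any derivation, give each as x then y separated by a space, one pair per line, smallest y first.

1524095 73584
4645731138049 224298012960

√429 → a₀=20, period (1,2,2,9,1,12,1,9,2,2,1,40); ℓ=12 even so k=11
step 0: (20, 1)  from 20·(1,0) + (0,1)
…
step 4: (1367, 66)  from 9·(145,7) + (62,3)
…
step 6: (19511, 942)  from 12·(1512,73) + (1367,66)
step 7: (21023, 1015)  from 1·(19511,942) + (1512,73)
step 8: (208718, 10077)  from 9·(21023,1015) + (19511,942)
step 9: (438459, 21169)  from 2·(208718,10077) + (21023,1015)
step 10: (1085636, 52415)  from 2·(438459,21169) + (208718,10077)
step 11: (1524095, 73584)  from 1·(1085636,52415) + (438459,21169)
(x₁, y₁) = (1524095, 73584);  1524095² − 429·73584² = 1 ✓
k=2:  x_2 = 1524095·1524095+429·73584·73584 = 4645731138049,  y_2 = 1524095·73584+73584·1524095 = 224298012960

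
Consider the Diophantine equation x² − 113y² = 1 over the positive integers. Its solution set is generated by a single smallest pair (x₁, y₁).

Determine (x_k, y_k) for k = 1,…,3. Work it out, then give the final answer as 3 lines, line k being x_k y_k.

1204353 113296
2900932297217 272896754976
6987493029899166849 657328051091107760

√113 = [10; 1,1,1,2,2,1,1,1,20, …], period ℓ=9 (odd) → k=17
k=0  a_k=10  p_k/q_k = 10/1
…
k=2  a_k=1  p_k/q_k = 21/2
k=3  a_k=1  p_k/q_k = 32/3
…
k=5  a_k=2  p_k/q_k = 202/19
k=6  a_k=1  p_k/q_k = 287/27
k=7  a_k=1  p_k/q_k = 489/46
k=8  a_k=1  p_k/q_k = 776/73
k=9  a_k=20  p_k/q_k = 16009/1506
k=10  a_k=1  p_k/q_k = 16785/1579
k=11  a_k=1  p_k/q_k = 32794/3085
k=12  a_k=1  p_k/q_k = 49579/4664
k=13  a_k=2  p_k/q_k = 131952/12413
k=14  a_k=2  p_k/q_k = 313483/29490
k=15  a_k=1  p_k/q_k = 445435/41903
k=16  a_k=1  p_k/q_k = 758918/71393
k=17  a_k=1  p_k/q_k = 1204353/113296
(x₁, y₁) = (1204353, 113296);  1204353² − 113·113296² = 1 ✓
(x_2, y_2) = (1204353·1204353 + 113·113296·113296, 1204353·113296 + 113296·1204353) = (2900932297217, 272896754976)
(x_3, y_3) = (1204353·2900932297217 + 113·113296·272896754976, 1204353·272896754976 + 113296·2900932297217) = (6987493029899166849, 657328051091107760)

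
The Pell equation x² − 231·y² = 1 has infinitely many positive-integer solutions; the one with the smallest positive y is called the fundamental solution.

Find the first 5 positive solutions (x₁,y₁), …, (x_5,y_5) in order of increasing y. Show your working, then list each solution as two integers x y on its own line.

√231 → a₀=15, period (5,30); ℓ=2 even so k=1
step 0: (15, 1)  from 15·(1,0) + (0,1)
step 1: (76, 5)  from 5·(15,1) + (1,0)
→ (76, 5).  Check: 76²=5776, 231·5²=5775, difference 1.
n=2: (76,5)∘(76,5) = (76·76+231·5·5, 76·5+5·76) = (11551,760)
n=3: (11551,760)∘(76,5) = (76·11551+231·5·760, 76·760+5·11551) = (1755676,115515)
n=4: (1755676,115515)∘(76,5) = (76·1755676+231·5·115515, 76·115515+5·1755676) = (266851201,17557520)
n=5: (266851201,17557520)∘(76,5) = (76·266851201+231·5·17557520, 76·17557520+5·266851201) = (40559626876,2668627525)

76 5
11551 760
1755676 115515
266851201 17557520
40559626876 2668627525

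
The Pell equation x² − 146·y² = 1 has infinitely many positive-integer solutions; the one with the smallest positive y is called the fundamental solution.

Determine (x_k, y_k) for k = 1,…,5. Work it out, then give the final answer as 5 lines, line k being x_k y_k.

d=146: √d = [12; 12,24] (ℓ=2, even), read p_1/q_1
i=0: a=12 ⇒ p=12, q=1
i=1: a=12 ⇒ p=145, q=12
fundamental: x₁=145, y₁=12  (since 21025 − 146·144 = 1)
(x_2, y_2) = (145·145 + 146·12·12, 145·12 + 12·145) = (42049, 3480)
(x_3, y_3) = (145·42049 + 146·12·3480, 145·3480 + 12·42049) = (12194065, 1009188)
(x_4, y_4) = (145·12194065 + 146·12·1009188, 145·1009188 + 12·12194065) = (3536236801, 292661040)
(x_5, y_5) = (145·3536236801 + 146·12·292661040, 145·292661040 + 12·3536236801) = (1025496478225, 84870692412)

145 12
42049 3480
12194065 1009188
3536236801 292661040
1025496478225 84870692412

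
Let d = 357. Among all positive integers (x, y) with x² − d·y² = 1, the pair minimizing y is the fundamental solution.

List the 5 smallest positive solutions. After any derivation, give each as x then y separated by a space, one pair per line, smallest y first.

√357 → a₀=18, period (1,8,2,8,1,36); ℓ=6 even so k=5
a_0=18:  p_0=18·1+0=18,  q_0=18·0+1=1
…
a_2=8:  p_2=8·19+18=170,  q_2=8·1+1=9
a_3=2:  p_3=2·170+19=359,  q_3=2·9+1=19
a_4=8:  p_4=8·359+170=3042,  q_4=8·19+9=161
a_5=1:  p_5=1·3042+359=3401,  q_5=1·161+19=180
(x₁, y₁) = (3401, 180);  3401² − 357·180² = 1 ✓
(3401+180√357)^2 = 23133601 + 1224360√357
(3401+180√357)^3 = 157354750601 + 8328096540√357
(3401+180√357)^4 = 1070326990454401 + 56647711440720√357
(3401+180√357)^5 = 7280364031716085001 + 385317724891680900√357

3401 180
23133601 1224360
157354750601 8328096540
1070326990454401 56647711440720
7280364031716085001 385317724891680900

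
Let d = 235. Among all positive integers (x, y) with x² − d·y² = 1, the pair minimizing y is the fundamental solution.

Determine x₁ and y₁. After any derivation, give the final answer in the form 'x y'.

√235 = [15; 3,30, …], period ℓ=2 (even) → k=1
step 0: (15, 1)  from 15·(1,0) + (0,1)
step 1: (46, 3)  from 3·(15,1) + (1,0)
(x₁, y₁) = (46, 3);  46² − 235·3² = 1 ✓

46 3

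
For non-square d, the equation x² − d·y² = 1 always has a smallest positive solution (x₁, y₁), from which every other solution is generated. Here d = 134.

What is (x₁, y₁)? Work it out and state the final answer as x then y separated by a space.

√134 = [11; 1,1,2,1,3,…,1,1,22, …], period ℓ=14 (even) → k=13
i=0: a=11 ⇒ p=11, q=1
i=1: a=1 ⇒ p=12, q=1
…
i=3: a=2 ⇒ p=58, q=5
i=4: a=1 ⇒ p=81, q=7
…
i=6: a=1 ⇒ p=382, q=33
…
i=8: a=1 ⇒ p=4503, q=389
…
i=11: a=2 ⇒ p=61896, q=5347
i=12: a=1 ⇒ p=84029, q=7259
i=13: a=1 ⇒ p=145925, q=12606
(x₁, y₁) = (145925, 12606);  145925² − 134·12606² = 1 ✓

145925 12606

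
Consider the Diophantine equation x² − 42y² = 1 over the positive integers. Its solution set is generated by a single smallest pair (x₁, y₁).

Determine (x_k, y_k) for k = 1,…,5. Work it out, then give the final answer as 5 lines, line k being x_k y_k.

13 2
337 52
8749 1350
227137 35048
5896813 909898

√42 = [6; 2,12, …], period ℓ=2 (even) → k=1
a_0=6:  p_0=6·1+0=6,  q_0=6·0+1=1
a_1=2:  p_1=2·6+1=13,  q_1=2·1+0=2
(x₁, y₁) = (13, 2);  13² − 42·2² = 1 ✓
k=2:  x_2 = 13·13+42·2·2 = 337,  y_2 = 13·2+2·13 = 52
k=3:  x_3 = 13·337+42·2·52 = 8749,  y_3 = 13·52+2·337 = 1350
k=4:  x_4 = 13·8749+42·2·1350 = 227137,  y_4 = 13·1350+2·8749 = 35048
k=5:  x_5 = 13·227137+42·2·35048 = 5896813,  y_5 = 13·35048+2·227137 = 909898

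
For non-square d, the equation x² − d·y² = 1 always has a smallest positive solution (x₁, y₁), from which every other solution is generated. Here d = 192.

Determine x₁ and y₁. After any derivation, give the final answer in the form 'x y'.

d=192: √d = [13; 1,5,1,26] (ℓ=4, even), read p_3/q_3
k=0  a_k=13  p_k/q_k = 13/1
k=1  a_k=1  p_k/q_k = 14/1
k=2  a_k=5  p_k/q_k = 83/6
k=3  a_k=1  p_k/q_k = 97/7
fundamental: x₁=97, y₁=7  (since 9409 − 192·49 = 1)

97 7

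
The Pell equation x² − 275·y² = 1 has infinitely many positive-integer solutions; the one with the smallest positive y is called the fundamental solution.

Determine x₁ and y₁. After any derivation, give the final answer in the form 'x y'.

d=275: √d = [16; 1,1,2,1,1,32] (ℓ=6, even), read p_5/q_5
step 0: (16, 1)  from 16·(1,0) + (0,1)
step 1: (17, 1)  from 1·(16,1) + (1,0)
step 2: (33, 2)  from 1·(17,1) + (16,1)
step 3: (83, 5)  from 2·(33,2) + (17,1)
step 4: (116, 7)  from 1·(83,5) + (33,2)
step 5: (199, 12)  from 1·(116,7) + (83,5)
(x₁, y₁) = (199, 12);  199² − 275·12² = 1 ✓

199 12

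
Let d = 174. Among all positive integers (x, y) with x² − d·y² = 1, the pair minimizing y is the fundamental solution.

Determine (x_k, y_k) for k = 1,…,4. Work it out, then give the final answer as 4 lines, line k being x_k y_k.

1451 110
4210801 319220
12219743051 926376330
35461690123201 2688343790440

d=174: √d = [13; 5,4,5,26] (ℓ=4, even), read p_3/q_3
a_0=13:  p_0=13·1+0=13,  q_0=13·0+1=1
a_1=5:  p_1=5·13+1=66,  q_1=5·1+0=5
a_2=4:  p_2=4·66+13=277,  q_2=4·5+1=21
a_3=5:  p_3=5·277+66=1451,  q_3=5·21+5=110
(x₁, y₁) = (1451, 110);  1451² − 174·110² = 1 ✓
k=2:  x_2 = 1451·1451+174·110·110 = 4210801,  y_2 = 1451·110+110·1451 = 319220
k=3:  x_3 = 1451·4210801+174·110·319220 = 12219743051,  y_3 = 1451·319220+110·4210801 = 926376330
k=4:  x_4 = 1451·12219743051+174·110·926376330 = 35461690123201,  y_4 = 1451·926376330+110·12219743051 = 2688343790440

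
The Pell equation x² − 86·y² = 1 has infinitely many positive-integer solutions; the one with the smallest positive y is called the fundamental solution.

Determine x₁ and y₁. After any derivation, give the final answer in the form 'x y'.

d=86: √d = [9; 3,1,1,1,8,1,1,1,3,18] (ℓ=10, even), read p_9/q_9
i=0: a=9 ⇒ p=9, q=1
…
i=2: a=1 ⇒ p=37, q=4
i=3: a=1 ⇒ p=65, q=7
…
i=6: a=1 ⇒ p=983, q=106
…
i=8: a=1 ⇒ p=2847, q=307
i=9: a=3 ⇒ p=10405, q=1122
→ (10405, 1122).  Check: 10405²=108264025, 86·1122²=108264024, difference 1.

10405 1122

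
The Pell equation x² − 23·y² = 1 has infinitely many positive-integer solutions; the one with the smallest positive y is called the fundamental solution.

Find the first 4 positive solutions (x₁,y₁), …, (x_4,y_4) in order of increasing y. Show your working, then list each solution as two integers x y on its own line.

24 5
1151 240
55224 11515
2649601 552480

d=23: √d = [4; 1,3,1,8] (ℓ=4, even), read p_3/q_3
a_0=4:  p_0=4·1+0=4,  q_0=4·0+1=1
a_1=1:  p_1=1·4+1=5,  q_1=1·1+0=1
a_2=3:  p_2=3·5+4=19,  q_2=3·1+1=4
a_3=1:  p_3=1·19+5=24,  q_3=1·4+1=5
(x₁, y₁) = (24, 5);  24² − 23·5² = 1 ✓
(x_2, y_2) = (24·24 + 23·5·5, 24·5 + 5·24) = (1151, 240)
(x_3, y_3) = (24·1151 + 23·5·240, 24·240 + 5·1151) = (55224, 11515)
(x_4, y_4) = (24·55224 + 23·5·11515, 24·11515 + 5·55224) = (2649601, 552480)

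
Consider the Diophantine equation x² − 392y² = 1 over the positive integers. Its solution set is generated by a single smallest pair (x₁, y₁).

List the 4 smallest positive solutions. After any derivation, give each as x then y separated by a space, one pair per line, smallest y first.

[19; 1,3,1,38] for √392; ℓ=4 ⇒ convergent index 3
step 0: (19, 1)  from 19·(1,0) + (0,1)
step 1: (20, 1)  from 1·(19,1) + (1,0)
step 2: (79, 4)  from 3·(20,1) + (19,1)
step 3: (99, 5)  from 1·(79,4) + (20,1)
(x₁, y₁) = (99, 5);  99² − 392·5² = 1 ✓
(x_2, y_2) = (99·99 + 392·5·5, 99·5 + 5·99) = (19601, 990)
(x_3, y_3) = (99·19601 + 392·5·990, 99·990 + 5·19601) = (3880899, 196015)
(x_4, y_4) = (99·3880899 + 392·5·196015, 99·196015 + 5·3880899) = (768398401, 38809980)

99 5
19601 990
3880899 196015
768398401 38809980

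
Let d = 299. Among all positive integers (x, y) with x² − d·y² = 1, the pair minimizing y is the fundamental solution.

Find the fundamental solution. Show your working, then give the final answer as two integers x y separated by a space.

d=299: √d = [17; 3,2,3,34] (ℓ=4, even), read p_3/q_3
step 0: (17, 1)  from 17·(1,0) + (0,1)
…
step 2: (121, 7)  from 2·(52,3) + (17,1)
step 3: (415, 24)  from 3·(121,7) + (52,3)
fundamental: x₁=415, y₁=24  (since 172225 − 299·576 = 1)

415 24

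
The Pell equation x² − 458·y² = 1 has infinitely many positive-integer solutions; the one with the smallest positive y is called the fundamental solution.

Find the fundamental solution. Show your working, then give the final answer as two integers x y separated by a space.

[21; 2,2,42] for √458; ℓ=3 ⇒ convergent index 5
step 0: (21, 1)  from 21·(1,0) + (0,1)
step 1: (43, 2)  from 2·(21,1) + (1,0)
step 2: (107, 5)  from 2·(43,2) + (21,1)
step 3: (4537, 212)  from 42·(107,5) + (43,2)
step 4: (9181, 429)  from 2·(4537,212) + (107,5)
step 5: (22899, 1070)  from 2·(9181,429) + (4537,212)
→ (22899, 1070).  Check: 22899²=524364201, 458·1070²=524364200, difference 1.

22899 1070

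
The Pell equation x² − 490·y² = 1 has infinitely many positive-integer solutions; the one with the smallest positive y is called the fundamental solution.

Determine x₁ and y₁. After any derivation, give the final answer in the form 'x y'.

d=490: √d = [22; 7,2,1,4,4,4,1,2,7,44] (ℓ=10, even), read p_9/q_9
a_0=22:  p_0=22·1+0=22,  q_0=22·0+1=1
…
a_8=2:  p_8=2·50315+40708=141338,  q_8=2·2273+1839=6385
a_9=7:  p_9=7·141338+50315=1039681,  q_9=7·6385+2273=46968
(x₁, y₁) = (1039681, 46968);  1039681² − 490·46968² = 1 ✓

1039681 46968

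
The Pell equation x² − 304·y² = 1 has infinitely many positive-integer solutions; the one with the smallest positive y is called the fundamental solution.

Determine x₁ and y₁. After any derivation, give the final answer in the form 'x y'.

d=304: √d = [17; 2,3,2,1,1,1,1,1,2,3,2,34] (ℓ=12, even), read p_11/q_11
a_0=17:  p_0=17·1+0=17,  q_0=17·0+1=1
a_1=2:  p_1=2·17+1=35,  q_1=2·1+0=2
…
a_3=2:  p_3=2·122+35=279,  q_3=2·7+2=16
a_4=1:  p_4=1·279+122=401,  q_4=1·16+7=23
…
a_6=1:  p_6=1·680+401=1081,  q_6=1·39+23=62
a_7=1:  p_7=1·1081+680=1761,  q_7=1·62+39=101
a_8=1:  p_8=1·1761+1081=2842,  q_8=1·101+62=163
…
a_10=3:  p_10=3·7445+2842=25177,  q_10=3·427+163=1444
a_11=2:  p_11=2·25177+7445=57799,  q_11=2·1444+427=3315
→ (57799, 3315).  Check: 57799²=3340724401, 304·3315²=3340724400, difference 1.

57799 3315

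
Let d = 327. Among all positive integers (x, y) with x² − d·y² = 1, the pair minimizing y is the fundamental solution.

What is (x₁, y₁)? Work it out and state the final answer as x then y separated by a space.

d=327: √d = [18; 12,36] (ℓ=2, even), read p_1/q_1
i=0: a=18 ⇒ p=18, q=1
i=1: a=12 ⇒ p=217, q=12
(x₁, y₁) = (217, 12);  217² − 327·12² = 1 ✓

217 12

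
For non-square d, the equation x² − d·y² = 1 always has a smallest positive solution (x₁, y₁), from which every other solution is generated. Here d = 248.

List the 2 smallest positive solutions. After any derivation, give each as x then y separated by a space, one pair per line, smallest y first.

√248 = [15; 1,2,1,30, …], period ℓ=4 (even) → k=3
a_0=15:  p_0=15·1+0=15,  q_0=15·0+1=1
a_1=1:  p_1=1·15+1=16,  q_1=1·1+0=1
a_2=2:  p_2=2·16+15=47,  q_2=2·1+1=3
a_3=1:  p_3=1·47+16=63,  q_3=1·3+1=4
fundamental: x₁=63, y₁=4  (since 3969 − 248·16 = 1)
k=2:  x_2 = 63·63+248·4·4 = 7937,  y_2 = 63·4+4·63 = 504

63 4
7937 504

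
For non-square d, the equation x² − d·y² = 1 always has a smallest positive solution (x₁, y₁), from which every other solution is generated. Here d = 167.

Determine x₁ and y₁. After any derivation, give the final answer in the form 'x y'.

168 13

[12; 1,11,1,24] for √167; ℓ=4 ⇒ convergent index 3
step 0: (12, 1)  from 12·(1,0) + (0,1)
step 1: (13, 1)  from 1·(12,1) + (1,0)
step 2: (155, 12)  from 11·(13,1) + (12,1)
step 3: (168, 13)  from 1·(155,12) + (13,1)
(x₁, y₁) = (168, 13);  168² − 167·13² = 1 ✓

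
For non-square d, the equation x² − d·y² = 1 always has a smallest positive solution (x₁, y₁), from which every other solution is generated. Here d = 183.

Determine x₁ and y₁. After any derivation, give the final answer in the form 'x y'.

487 36

√183 → a₀=13, period (1,1,8,1,1,26); ℓ=6 even so k=5
step 0: (13, 1)  from 13·(1,0) + (0,1)
step 1: (14, 1)  from 1·(13,1) + (1,0)
step 2: (27, 2)  from 1·(14,1) + (13,1)
step 3: (230, 17)  from 8·(27,2) + (14,1)
step 4: (257, 19)  from 1·(230,17) + (27,2)
step 5: (487, 36)  from 1·(257,19) + (230,17)
fundamental: x₁=487, y₁=36  (since 237169 − 183·1296 = 1)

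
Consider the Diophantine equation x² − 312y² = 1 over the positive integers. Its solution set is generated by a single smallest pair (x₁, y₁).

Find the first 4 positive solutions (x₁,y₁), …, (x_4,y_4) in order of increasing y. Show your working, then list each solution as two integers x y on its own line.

53 3
5617 318
595349 33705
63101377 3572412

d=312: √d = [17; 1,1,1,34] (ℓ=4, even), read p_3/q_3
a_0=17:  p_0=17·1+0=17,  q_0=17·0+1=1
…
a_2=1:  p_2=1·18+17=35,  q_2=1·1+1=2
a_3=1:  p_3=1·35+18=53,  q_3=1·2+1=3
→ (53, 3).  Check: 53²=2809, 312·3²=2808, difference 1.
n=2: (53,3)∘(53,3) = (53·53+312·3·3, 53·3+3·53) = (5617,318)
n=3: (5617,318)∘(53,3) = (53·5617+312·3·318, 53·318+3·5617) = (595349,33705)
n=4: (595349,33705)∘(53,3) = (53·595349+312·3·33705, 53·33705+3·595349) = (63101377,3572412)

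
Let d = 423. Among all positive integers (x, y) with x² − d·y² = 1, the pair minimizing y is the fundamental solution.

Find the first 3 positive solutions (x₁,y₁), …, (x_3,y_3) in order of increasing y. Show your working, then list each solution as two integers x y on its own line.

4607 224
42448897 2063936
391124132351 19017106080

d=423: √d = [20; 1,1,3,4,3,1,1,40] (ℓ=8, even), read p_7/q_7
a_0=20:  p_0=20·1+0=20,  q_0=20·0+1=1
…
a_2=1:  p_2=1·21+20=41,  q_2=1·1+1=2
a_3=3:  p_3=3·41+21=144,  q_3=3·2+1=7
a_4=4:  p_4=4·144+41=617,  q_4=4·7+2=30
a_5=3:  p_5=3·617+144=1995,  q_5=3·30+7=97
a_6=1:  p_6=1·1995+617=2612,  q_6=1·97+30=127
a_7=1:  p_7=1·2612+1995=4607,  q_7=1·127+97=224
fundamental: x₁=4607, y₁=224  (since 21224449 − 423·50176 = 1)
(4607+224√423)^2 = 42448897 + 2063936√423
(4607+224√423)^3 = 391124132351 + 19017106080√423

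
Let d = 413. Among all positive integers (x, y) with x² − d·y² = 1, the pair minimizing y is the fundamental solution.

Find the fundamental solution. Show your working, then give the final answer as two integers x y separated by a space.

113399 5580

√413 → a₀=20, period (3,9,1,4,1,9,3,40); ℓ=8 even so k=7
a_0=20:  p_0=20·1+0=20,  q_0=20·0+1=1
a_1=3:  p_1=3·20+1=61,  q_1=3·1+0=3
…
a_4=4:  p_4=4·630+569=3089,  q_4=4·31+28=152
a_5=1:  p_5=1·3089+630=3719,  q_5=1·152+31=183
a_6=9:  p_6=9·3719+3089=36560,  q_6=9·183+152=1799
a_7=3:  p_7=3·36560+3719=113399,  q_7=3·1799+183=5580
(x₁, y₁) = (113399, 5580);  113399² − 413·5580² = 1 ✓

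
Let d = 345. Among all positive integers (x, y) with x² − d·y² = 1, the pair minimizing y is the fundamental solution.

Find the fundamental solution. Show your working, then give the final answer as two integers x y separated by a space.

6761 364

√345 = [18; 1,1,2,1,6,1,2,1,1,36, …], period ℓ=10 (even) → k=9
a_0=18:  p_0=18·1+0=18,  q_0=18·0+1=1
a_1=1:  p_1=1·18+1=19,  q_1=1·1+0=1
…
a_3=2:  p_3=2·37+19=93,  q_3=2·2+1=5
a_4=1:  p_4=1·93+37=130,  q_4=1·5+2=7
a_5=6:  p_5=6·130+93=873,  q_5=6·7+5=47
a_6=1:  p_6=1·873+130=1003,  q_6=1·47+7=54
a_7=2:  p_7=2·1003+873=2879,  q_7=2·54+47=155
a_8=1:  p_8=1·2879+1003=3882,  q_8=1·155+54=209
a_9=1:  p_9=1·3882+2879=6761,  q_9=1·209+155=364
fundamental: x₁=6761, y₁=364  (since 45711121 − 345·132496 = 1)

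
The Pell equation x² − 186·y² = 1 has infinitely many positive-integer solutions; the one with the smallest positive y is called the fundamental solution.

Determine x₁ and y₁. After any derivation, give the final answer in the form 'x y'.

√186 → a₀=13, period (1,1,1,3,4,3,1,1,1,26); ℓ=10 even so k=9
k=0  a_k=13  p_k/q_k = 13/1
k=1  a_k=1  p_k/q_k = 14/1
…
k=7  a_k=1  p_k/q_k = 2714/199
k=8  a_k=1  p_k/q_k = 4787/351
k=9  a_k=1  p_k/q_k = 7501/550
fundamental: x₁=7501, y₁=550  (since 56265001 − 186·302500 = 1)

7501 550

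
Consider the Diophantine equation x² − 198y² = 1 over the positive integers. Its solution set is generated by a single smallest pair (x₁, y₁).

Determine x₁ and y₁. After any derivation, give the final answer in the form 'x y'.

√198 = [14; 14,28, …], period ℓ=2 (even) → k=1
step 0: (14, 1)  from 14·(1,0) + (0,1)
step 1: (197, 14)  from 14·(14,1) + (1,0)
(x₁, y₁) = (197, 14);  197² − 198·14² = 1 ✓

197 14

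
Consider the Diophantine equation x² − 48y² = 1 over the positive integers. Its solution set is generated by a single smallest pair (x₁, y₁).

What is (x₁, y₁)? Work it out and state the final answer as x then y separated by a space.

7 1

√48 → a₀=6, period (1,12); ℓ=2 even so k=1
a_0=6:  p_0=6·1+0=6,  q_0=6·0+1=1
a_1=1:  p_1=1·6+1=7,  q_1=1·1+0=1
→ (7, 1).  Check: 7²=49, 48·1²=48, difference 1.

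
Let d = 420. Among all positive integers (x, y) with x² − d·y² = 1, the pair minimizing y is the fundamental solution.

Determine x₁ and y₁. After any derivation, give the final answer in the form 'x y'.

d=420: √d = [20; 2,40] (ℓ=2, even), read p_1/q_1
i=0: a=20 ⇒ p=20, q=1
i=1: a=2 ⇒ p=41, q=2
(x₁, y₁) = (41, 2);  41² − 420·2² = 1 ✓

41 2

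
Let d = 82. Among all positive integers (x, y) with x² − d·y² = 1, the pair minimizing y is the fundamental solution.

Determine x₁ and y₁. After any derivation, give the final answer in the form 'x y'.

√82 → a₀=9, period (18); ℓ=1 odd so k=1
step 0: (9, 1)  from 9·(1,0) + (0,1)
step 1: (163, 18)  from 18·(9,1) + (1,0)
fundamental: x₁=163, y₁=18  (since 26569 − 82·324 = 1)

163 18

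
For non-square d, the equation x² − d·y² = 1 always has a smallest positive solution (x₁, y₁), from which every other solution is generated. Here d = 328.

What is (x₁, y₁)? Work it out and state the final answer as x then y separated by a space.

163 9

d=328: √d = [18; 9,36] (ℓ=2, even), read p_1/q_1
a_0=18:  p_0=18·1+0=18,  q_0=18·0+1=1
a_1=9:  p_1=9·18+1=163,  q_1=9·1+0=9
(x₁, y₁) = (163, 9);  163² − 328·9² = 1 ✓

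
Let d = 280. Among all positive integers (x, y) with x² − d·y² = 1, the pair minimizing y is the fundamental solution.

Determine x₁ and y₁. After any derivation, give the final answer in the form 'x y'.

251 15

√280 → a₀=16, period (1,2,1,2,1,32); ℓ=6 even so k=5
k=0  a_k=16  p_k/q_k = 16/1
k=1  a_k=1  p_k/q_k = 17/1
…
k=3  a_k=1  p_k/q_k = 67/4
k=4  a_k=2  p_k/q_k = 184/11
k=5  a_k=1  p_k/q_k = 251/15
(x₁, y₁) = (251, 15);  251² − 280·15² = 1 ✓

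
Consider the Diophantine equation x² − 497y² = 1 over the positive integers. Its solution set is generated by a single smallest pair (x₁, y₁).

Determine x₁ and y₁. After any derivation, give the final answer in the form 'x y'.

[22; 3,2,2,5,6,5,2,2,3,44] for √497; ℓ=10 ⇒ convergent index 9
step 0: (22, 1)  from 22·(1,0) + (0,1)
…
step 4: (2051, 92)  from 5·(379,17) + (156,7)
…
step 8: (352750, 15823)  from 2·(143637,6443) + (65476,2937)
step 9: (1201887, 53912)  from 3·(352750,15823) + (143637,6443)
fundamental: x₁=1201887, y₁=53912  (since 1444532360769 − 497·2906503744 = 1)

1201887 53912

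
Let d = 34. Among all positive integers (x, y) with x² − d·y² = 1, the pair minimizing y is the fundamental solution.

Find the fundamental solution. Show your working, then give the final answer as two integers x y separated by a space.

[5; 1,4,1,10] for √34; ℓ=4 ⇒ convergent index 3
k=0  a_k=5  p_k/q_k = 5/1
…
k=2  a_k=4  p_k/q_k = 29/5
k=3  a_k=1  p_k/q_k = 35/6
(x₁, y₁) = (35, 6);  35² − 34·6² = 1 ✓

35 6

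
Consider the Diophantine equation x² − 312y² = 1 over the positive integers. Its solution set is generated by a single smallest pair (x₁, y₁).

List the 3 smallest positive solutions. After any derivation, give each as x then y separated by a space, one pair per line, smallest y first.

53 3
5617 318
595349 33705

√312 = [17; 1,1,1,34, …], period ℓ=4 (even) → k=3
step 0: (17, 1)  from 17·(1,0) + (0,1)
step 1: (18, 1)  from 1·(17,1) + (1,0)
step 2: (35, 2)  from 1·(18,1) + (17,1)
step 3: (53, 3)  from 1·(35,2) + (18,1)
(x₁, y₁) = (53, 3);  53² − 312·3² = 1 ✓
(x_2, y_2) = (53·53 + 312·3·3, 53·3 + 3·53) = (5617, 318)
(x_3, y_3) = (53·5617 + 312·3·318, 53·318 + 3·5617) = (595349, 33705)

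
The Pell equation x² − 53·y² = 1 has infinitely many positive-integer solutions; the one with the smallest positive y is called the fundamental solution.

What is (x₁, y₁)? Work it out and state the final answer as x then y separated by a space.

[7; 3,1,1,3,14] for √53; ℓ=5 ⇒ convergent index 9
a_0=7:  p_0=7·1+0=7,  q_0=7·0+1=1
…
a_3=1:  p_3=1·29+22=51,  q_3=1·4+3=7
a_4=3:  p_4=3·51+29=182,  q_4=3·7+4=25
a_5=14:  p_5=14·182+51=2599,  q_5=14·25+7=357
a_6=3:  p_6=3·2599+182=7979,  q_6=3·357+25=1096
a_7=1:  p_7=1·7979+2599=10578,  q_7=1·1096+357=1453
a_8=1:  p_8=1·10578+7979=18557,  q_8=1·1453+1096=2549
a_9=3:  p_9=3·18557+10578=66249,  q_9=3·2549+1453=9100
(x₁, y₁) = (66249, 9100);  66249² − 53·9100² = 1 ✓

66249 9100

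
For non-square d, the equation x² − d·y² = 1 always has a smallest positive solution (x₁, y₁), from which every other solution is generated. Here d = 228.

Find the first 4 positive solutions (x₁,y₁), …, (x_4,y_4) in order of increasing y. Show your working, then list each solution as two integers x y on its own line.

151 10
45601 3020
13771351 912030
4158902401 275430040

√228 → a₀=15, period (10,30); ℓ=2 even so k=1
i=0: a=15 ⇒ p=15, q=1
i=1: a=10 ⇒ p=151, q=10
(x₁, y₁) = (151, 10);  151² − 228·10² = 1 ✓
(151+10√228)^2 = 45601 + 3020√228
(151+10√228)^3 = 13771351 + 912030√228
(151+10√228)^4 = 4158902401 + 275430040√228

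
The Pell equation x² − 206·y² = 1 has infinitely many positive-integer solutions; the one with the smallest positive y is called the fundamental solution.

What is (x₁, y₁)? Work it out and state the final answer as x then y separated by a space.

√206 → a₀=14, period (2,1,5,14,5,1,2,28); ℓ=8 even so k=7
i=0: a=14 ⇒ p=14, q=1
…
i=3: a=5 ⇒ p=244, q=17
…
i=6: a=1 ⇒ p=20998, q=1463
i=7: a=2 ⇒ p=59535, q=4148
fundamental: x₁=59535, y₁=4148  (since 3544416225 − 206·17205904 = 1)

59535 4148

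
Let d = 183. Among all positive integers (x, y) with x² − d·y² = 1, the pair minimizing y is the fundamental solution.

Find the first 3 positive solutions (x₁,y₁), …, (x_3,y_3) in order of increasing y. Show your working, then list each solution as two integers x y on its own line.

d=183: √d = [13; 1,1,8,1,1,26] (ℓ=6, even), read p_5/q_5
step 0: (13, 1)  from 13·(1,0) + (0,1)
…
step 4: (257, 19)  from 1·(230,17) + (27,2)
step 5: (487, 36)  from 1·(257,19) + (230,17)
→ (487, 36).  Check: 487²=237169, 183·36²=237168, difference 1.
(487+36√183)^2 = 474337 + 35064√183
(487+36√183)^3 = 462003751 + 34152300√183

487 36
474337 35064
462003751 34152300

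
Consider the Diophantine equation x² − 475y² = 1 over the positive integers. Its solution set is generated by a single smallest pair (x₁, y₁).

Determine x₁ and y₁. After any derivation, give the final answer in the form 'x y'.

d=475: √d = [21; 1,3,1,6,2,6,1,3,1,42] (ℓ=10, even), read p_9/q_9
i=0: a=21 ⇒ p=21, q=1
…
i=3: a=1 ⇒ p=109, q=5
…
i=8: a=3 ⇒ p=45921, q=2107
i=9: a=1 ⇒ p=57799, q=2652
→ (57799, 2652).  Check: 57799²=3340724401, 475·2652²=3340724400, difference 1.

57799 2652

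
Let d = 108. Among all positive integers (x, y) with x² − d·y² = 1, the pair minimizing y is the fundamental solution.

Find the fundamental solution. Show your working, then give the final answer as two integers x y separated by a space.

[10; 2,1,1,4,1,1,2,20] for √108; ℓ=8 ⇒ convergent index 7
a_0=10:  p_0=10·1+0=10,  q_0=10·0+1=1
a_1=2:  p_1=2·10+1=21,  q_1=2·1+0=2
a_2=1:  p_2=1·21+10=31,  q_2=1·2+1=3
a_3=1:  p_3=1·31+21=52,  q_3=1·3+2=5
…
a_6=1:  p_6=1·291+239=530,  q_6=1·28+23=51
a_7=2:  p_7=2·530+291=1351,  q_7=2·51+28=130
(x₁, y₁) = (1351, 130);  1351² − 108·130² = 1 ✓

1351 130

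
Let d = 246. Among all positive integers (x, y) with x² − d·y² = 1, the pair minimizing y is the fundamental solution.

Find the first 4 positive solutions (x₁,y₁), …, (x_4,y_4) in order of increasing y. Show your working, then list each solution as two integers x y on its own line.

√246 → a₀=15, period (1,2,5,1,14,1,5,2,1,30); ℓ=10 even so k=9
step 0: (15, 1)  from 15·(1,0) + (0,1)
…
step 4: (298, 19)  from 1·(251,16) + (47,3)
…
step 8: (60777, 3875)  from 2·(28028,1787) + (4721,301)
step 9: (88805, 5662)  from 1·(60777,3875) + (28028,1787)
(x₁, y₁) = (88805, 5662);  88805² − 246·5662² = 1 ✓
(x_2, y_2) = (88805·88805 + 246·5662·5662, 88805·5662 + 5662·88805) = (15772656049, 1005627820)
(x_3, y_3) = (88805·15772656049 + 246·5662·1005627820, 88805·1005627820 + 5662·15772656049) = (2801381440774085, 178609557104538)
(x_4, y_4) = (88805·2801381440774085 + 246·5662·178609557104538, 88805·178609557104538 + 5662·2801381440774085) = (497553357680112580801, 31722843436331366360)

88805 5662
15772656049 1005627820
2801381440774085 178609557104538
497553357680112580801 31722843436331366360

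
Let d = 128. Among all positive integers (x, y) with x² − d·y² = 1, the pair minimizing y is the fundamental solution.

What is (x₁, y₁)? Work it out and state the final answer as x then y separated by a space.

577 51

√128 = [11; 3,5,3,22, …], period ℓ=4 (even) → k=3
step 0: (11, 1)  from 11·(1,0) + (0,1)
…
step 2: (181, 16)  from 5·(34,3) + (11,1)
step 3: (577, 51)  from 3·(181,16) + (34,3)
(x₁, y₁) = (577, 51);  577² − 128·51² = 1 ✓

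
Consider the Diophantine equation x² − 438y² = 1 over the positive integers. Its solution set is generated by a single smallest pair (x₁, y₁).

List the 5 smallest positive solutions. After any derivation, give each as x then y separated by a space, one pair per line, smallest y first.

293 14
171697 8204
100614149 4807530
58959719617 2817204376
34550295081413 1650876956806

[20; 1,12,1,40] for √438; ℓ=4 ⇒ convergent index 3
i=0: a=20 ⇒ p=20, q=1
i=1: a=1 ⇒ p=21, q=1
i=2: a=12 ⇒ p=272, q=13
i=3: a=1 ⇒ p=293, q=14
fundamental: x₁=293, y₁=14  (since 85849 − 438·196 = 1)
(293+14√438)^2 = 171697 + 8204√438
(293+14√438)^3 = 100614149 + 4807530√438
(293+14√438)^4 = 58959719617 + 2817204376√438
(293+14√438)^5 = 34550295081413 + 1650876956806√438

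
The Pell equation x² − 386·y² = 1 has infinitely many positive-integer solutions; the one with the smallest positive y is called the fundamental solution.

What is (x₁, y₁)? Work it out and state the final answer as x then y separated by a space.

√386 → a₀=19, period (1,1,1,4,1,18,1,4,1,1,1,38); ℓ=12 even so k=11
k=0  a_k=19  p_k/q_k = 19/1
k=1  a_k=1  p_k/q_k = 20/1
k=2  a_k=1  p_k/q_k = 39/2
k=3  a_k=1  p_k/q_k = 59/3
k=4  a_k=4  p_k/q_k = 275/14
k=5  a_k=1  p_k/q_k = 334/17
k=6  a_k=18  p_k/q_k = 6287/320
…
k=8  a_k=4  p_k/q_k = 32771/1668
k=9  a_k=1  p_k/q_k = 39392/2005
k=10  a_k=1  p_k/q_k = 72163/3673
k=11  a_k=1  p_k/q_k = 111555/5678
fundamental: x₁=111555, y₁=5678  (since 12444518025 − 386·32239684 = 1)

111555 5678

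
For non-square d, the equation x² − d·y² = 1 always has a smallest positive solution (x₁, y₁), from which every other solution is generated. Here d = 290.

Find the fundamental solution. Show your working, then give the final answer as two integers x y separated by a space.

579 34

[17; 34] for √290; ℓ=1 ⇒ convergent index 1
step 0: (17, 1)  from 17·(1,0) + (0,1)
step 1: (579, 34)  from 34·(17,1) + (1,0)
→ (579, 34).  Check: 579²=335241, 290·34²=335240, difference 1.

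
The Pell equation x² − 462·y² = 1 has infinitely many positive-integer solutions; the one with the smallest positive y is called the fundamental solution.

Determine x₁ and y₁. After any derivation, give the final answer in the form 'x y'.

√462 = [21; 2,42, …], period ℓ=2 (even) → k=1
k=0  a_k=21  p_k/q_k = 21/1
k=1  a_k=2  p_k/q_k = 43/2
fundamental: x₁=43, y₁=2  (since 1849 − 462·4 = 1)

43 2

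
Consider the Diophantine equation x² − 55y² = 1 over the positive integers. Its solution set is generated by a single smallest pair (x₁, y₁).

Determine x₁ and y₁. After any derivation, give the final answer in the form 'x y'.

d=55: √d = [7; 2,2,2,14] (ℓ=4, even), read p_3/q_3
step 0: (7, 1)  from 7·(1,0) + (0,1)
…
step 2: (37, 5)  from 2·(15,2) + (7,1)
step 3: (89, 12)  from 2·(37,5) + (15,2)
(x₁, y₁) = (89, 12);  89² − 55·12² = 1 ✓

89 12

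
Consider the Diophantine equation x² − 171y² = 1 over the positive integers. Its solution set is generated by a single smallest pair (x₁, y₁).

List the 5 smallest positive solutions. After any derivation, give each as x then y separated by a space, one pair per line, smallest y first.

170 13
57799 4420
19651490 1502787
6681448801 510943160
2271672940850 173719171613

d=171: √d = [13; 13,26] (ℓ=2, even), read p_1/q_1
i=0: a=13 ⇒ p=13, q=1
i=1: a=13 ⇒ p=170, q=13
(x₁, y₁) = (170, 13);  170² − 171·13² = 1 ✓
(170+13√171)^2 = 57799 + 4420√171
(170+13√171)^3 = 19651490 + 1502787√171
(170+13√171)^4 = 6681448801 + 510943160√171
(170+13√171)^5 = 2271672940850 + 173719171613√171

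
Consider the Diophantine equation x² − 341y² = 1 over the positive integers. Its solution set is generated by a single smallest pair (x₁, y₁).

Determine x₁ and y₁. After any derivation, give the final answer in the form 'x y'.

10626551 575460

d=341: √d = [18; 2,6,1,8,2,…,6,2,36] (ℓ=14, even), read p_13/q_13
k=0  a_k=18  p_k/q_k = 18/1
…
k=3  a_k=1  p_k/q_k = 277/15
k=4  a_k=8  p_k/q_k = 2456/133
k=5  a_k=2  p_k/q_k = 5189/281
k=6  a_k=1  p_k/q_k = 7645/414
k=7  a_k=2  p_k/q_k = 20479/1109
…
k=9  a_k=2  p_k/q_k = 76727/4155
…
k=11  a_k=1  p_k/q_k = 718667/38918
k=12  a_k=6  p_k/q_k = 4953942/268271
k=13  a_k=2  p_k/q_k = 10626551/575460
(x₁, y₁) = (10626551, 575460);  10626551² − 341·575460² = 1 ✓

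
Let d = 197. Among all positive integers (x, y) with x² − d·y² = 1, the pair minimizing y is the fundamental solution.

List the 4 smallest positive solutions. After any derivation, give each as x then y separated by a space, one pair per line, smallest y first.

393 28
308897 22008
242792649 17298260
190834713217 13596410352

[14; 28] for √197; ℓ=1 ⇒ convergent index 1
a_0=14:  p_0=14·1+0=14,  q_0=14·0+1=1
a_1=28:  p_1=28·14+1=393,  q_1=28·1+0=28
(x₁, y₁) = (393, 28);  393² − 197·28² = 1 ✓
n=2: (393,28)∘(393,28) = (393·393+197·28·28, 393·28+28·393) = (308897,22008)
n=3: (308897,22008)∘(393,28) = (393·308897+197·28·22008, 393·22008+28·308897) = (242792649,17298260)
n=4: (242792649,17298260)∘(393,28) = (393·242792649+197·28·17298260, 393·17298260+28·242792649) = (190834713217,13596410352)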